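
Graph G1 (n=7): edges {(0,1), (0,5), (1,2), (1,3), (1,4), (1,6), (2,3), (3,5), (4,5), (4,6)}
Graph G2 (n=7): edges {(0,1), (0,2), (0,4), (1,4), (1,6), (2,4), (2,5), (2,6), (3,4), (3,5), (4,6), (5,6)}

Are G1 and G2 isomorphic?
No, not isomorphic

The graphs are NOT isomorphic.

Degrees in G1: deg(0)=2, deg(1)=5, deg(2)=2, deg(3)=3, deg(4)=3, deg(5)=3, deg(6)=2.
Sorted degree sequence of G1: [5, 3, 3, 3, 2, 2, 2].
Degrees in G2: deg(0)=3, deg(1)=3, deg(2)=4, deg(3)=2, deg(4)=5, deg(5)=3, deg(6)=4.
Sorted degree sequence of G2: [5, 4, 4, 3, 3, 3, 2].
The (sorted) degree sequence is an isomorphism invariant, so since G1 and G2 have different degree sequences they cannot be isomorphic.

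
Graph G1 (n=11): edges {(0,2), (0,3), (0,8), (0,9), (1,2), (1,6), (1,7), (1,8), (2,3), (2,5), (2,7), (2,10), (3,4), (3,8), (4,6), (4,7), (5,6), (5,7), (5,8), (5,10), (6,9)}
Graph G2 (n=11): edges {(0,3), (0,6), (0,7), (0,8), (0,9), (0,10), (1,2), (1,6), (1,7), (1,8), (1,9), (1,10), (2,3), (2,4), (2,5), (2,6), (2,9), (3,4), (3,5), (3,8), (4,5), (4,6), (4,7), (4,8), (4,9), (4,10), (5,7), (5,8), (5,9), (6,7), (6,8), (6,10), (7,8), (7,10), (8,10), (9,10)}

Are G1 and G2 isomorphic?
No, not isomorphic

The graphs are NOT isomorphic.

Degrees in G1: deg(0)=4, deg(1)=4, deg(2)=6, deg(3)=4, deg(4)=3, deg(5)=5, deg(6)=4, deg(7)=4, deg(8)=4, deg(9)=2, deg(10)=2.
Sorted degree sequence of G1: [6, 5, 4, 4, 4, 4, 4, 4, 3, 2, 2].
Degrees in G2: deg(0)=6, deg(1)=6, deg(2)=6, deg(3)=5, deg(4)=8, deg(5)=6, deg(6)=7, deg(7)=7, deg(8)=8, deg(9)=6, deg(10)=7.
Sorted degree sequence of G2: [8, 8, 7, 7, 7, 6, 6, 6, 6, 6, 5].
The (sorted) degree sequence is an isomorphism invariant, so since G1 and G2 have different degree sequences they cannot be isomorphic.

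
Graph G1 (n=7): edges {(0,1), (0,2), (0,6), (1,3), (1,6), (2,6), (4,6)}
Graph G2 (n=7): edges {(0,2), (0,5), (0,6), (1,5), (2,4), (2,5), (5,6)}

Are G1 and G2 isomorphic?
Yes, isomorphic

The graphs are isomorphic.
One valid mapping φ: V(G1) → V(G2): 0→0, 1→2, 2→6, 3→4, 4→1, 5→3, 6→5

Verify φ preserves adjacency — for each edge of G1, its image is an edge of G2:
  (0,1) → (φ(0),φ(1)) = (0,2) ∈ E(G2) ✓
  (0,2) → (φ(0),φ(2)) = (0,6) ∈ E(G2) ✓
  (0,6) → (φ(0),φ(6)) = (0,5) ∈ E(G2) ✓
  (1,3) → (φ(1),φ(3)) = (2,4) ∈ E(G2) ✓
  (1,6) → (φ(1),φ(6)) = (2,5) ∈ E(G2) ✓
  (2,6) → (φ(2),φ(6)) = (5,6) ∈ E(G2) ✓
  (4,6) → (φ(4),φ(6)) = (1,5) ∈ E(G2) ✓
All 7 edges of G1 map to edges of G2, and |E(G1)| = |E(G2)| = 7, so φ is a bijection on edges as well as vertices. Hence G1 ≅ G2.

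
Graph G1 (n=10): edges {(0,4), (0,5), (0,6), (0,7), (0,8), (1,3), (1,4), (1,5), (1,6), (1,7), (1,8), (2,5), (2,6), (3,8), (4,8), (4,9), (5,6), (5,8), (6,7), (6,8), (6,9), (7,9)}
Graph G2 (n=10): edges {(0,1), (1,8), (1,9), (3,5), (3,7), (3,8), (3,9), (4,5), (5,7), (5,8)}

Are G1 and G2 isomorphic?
No, not isomorphic

The graphs are NOT isomorphic.

Connected components of G1: 1 component(s) with vertex sets [[0, 1, 2, 3, 4, 5, 6, 7, 8, 9]], sizes [10].
Connected components of G2: 3 component(s) with vertex sets [[2], [6], [0, 1, 3, 4, 5, 7, 8, 9]], sizes [1, 1, 8].
The number of connected components (and the multiset of component sizes) is an isomorphism invariant — an isomorphism maps each component of G1 bijectively onto a component of G2. Since G1 has 1 component(s) and G2 has 3, they cannot be isomorphic.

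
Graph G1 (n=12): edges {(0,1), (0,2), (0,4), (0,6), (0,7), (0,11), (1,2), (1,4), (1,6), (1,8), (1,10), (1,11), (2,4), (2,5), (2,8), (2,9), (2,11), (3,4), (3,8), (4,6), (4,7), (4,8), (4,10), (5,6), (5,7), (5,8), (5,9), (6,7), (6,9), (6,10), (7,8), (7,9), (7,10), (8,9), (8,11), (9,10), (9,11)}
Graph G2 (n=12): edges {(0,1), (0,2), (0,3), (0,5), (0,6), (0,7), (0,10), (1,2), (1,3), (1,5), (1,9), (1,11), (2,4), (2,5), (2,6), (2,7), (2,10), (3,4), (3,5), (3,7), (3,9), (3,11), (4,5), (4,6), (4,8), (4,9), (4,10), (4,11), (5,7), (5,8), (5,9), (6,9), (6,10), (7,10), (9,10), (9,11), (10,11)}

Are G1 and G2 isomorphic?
Yes, isomorphic

The graphs are isomorphic.
One valid mapping φ: V(G1) → V(G2): 0→1, 1→3, 2→9, 3→8, 4→5, 5→6, 6→0, 7→2, 8→4, 9→10, 10→7, 11→11

Verify φ preserves adjacency — for each edge of G1, its image is an edge of G2:
  (0,1) → (φ(0),φ(1)) = (1,3) ∈ E(G2) ✓
  (0,2) → (φ(0),φ(2)) = (1,9) ∈ E(G2) ✓
  (0,4) → (φ(0),φ(4)) = (1,5) ∈ E(G2) ✓
  (0,6) → (φ(0),φ(6)) = (0,1) ∈ E(G2) ✓
  (0,7) → (φ(0),φ(7)) = (1,2) ∈ E(G2) ✓
  (0,11) → (φ(0),φ(11)) = (1,11) ∈ E(G2) ✓
  (1,2) → (φ(1),φ(2)) = (3,9) ∈ E(G2) ✓
  (1,4) → (φ(1),φ(4)) = (3,5) ∈ E(G2) ✓
  (1,6) → (φ(1),φ(6)) = (0,3) ∈ E(G2) ✓
  (1,8) → (φ(1),φ(8)) = (3,4) ∈ E(G2) ✓
  (1,10) → (φ(1),φ(10)) = (3,7) ∈ E(G2) ✓
  (1,11) → (φ(1),φ(11)) = (3,11) ∈ E(G2) ✓
  (2,4) → (φ(2),φ(4)) = (5,9) ∈ E(G2) ✓
  (2,5) → (φ(2),φ(5)) = (6,9) ∈ E(G2) ✓
  (2,8) → (φ(2),φ(8)) = (4,9) ∈ E(G2) ✓
  (2,9) → (φ(2),φ(9)) = (9,10) ∈ E(G2) ✓
  (2,11) → (φ(2),φ(11)) = (9,11) ∈ E(G2) ✓
  (3,4) → (φ(3),φ(4)) = (5,8) ∈ E(G2) ✓
  (3,8) → (φ(3),φ(8)) = (4,8) ∈ E(G2) ✓
  (4,6) → (φ(4),φ(6)) = (0,5) ∈ E(G2) ✓
  (4,7) → (φ(4),φ(7)) = (2,5) ∈ E(G2) ✓
  (4,8) → (φ(4),φ(8)) = (4,5) ∈ E(G2) ✓
  (4,10) → (φ(4),φ(10)) = (5,7) ∈ E(G2) ✓
  (5,6) → (φ(5),φ(6)) = (0,6) ∈ E(G2) ✓
  (5,7) → (φ(5),φ(7)) = (2,6) ∈ E(G2) ✓
  (5,8) → (φ(5),φ(8)) = (4,6) ∈ E(G2) ✓
  (5,9) → (φ(5),φ(9)) = (6,10) ∈ E(G2) ✓
  (6,7) → (φ(6),φ(7)) = (0,2) ∈ E(G2) ✓
  (6,9) → (φ(6),φ(9)) = (0,10) ∈ E(G2) ✓
  (6,10) → (φ(6),φ(10)) = (0,7) ∈ E(G2) ✓
  (7,8) → (φ(7),φ(8)) = (2,4) ∈ E(G2) ✓
  (7,9) → (φ(7),φ(9)) = (2,10) ∈ E(G2) ✓
  (7,10) → (φ(7),φ(10)) = (2,7) ∈ E(G2) ✓
  (8,9) → (φ(8),φ(9)) = (4,10) ∈ E(G2) ✓
  (8,11) → (φ(8),φ(11)) = (4,11) ∈ E(G2) ✓
  (9,10) → (φ(9),φ(10)) = (7,10) ∈ E(G2) ✓
  (9,11) → (φ(9),φ(11)) = (10,11) ∈ E(G2) ✓
All 37 edges of G1 map to edges of G2, and |E(G1)| = |E(G2)| = 37, so φ is a bijection on edges as well as vertices. Hence G1 ≅ G2.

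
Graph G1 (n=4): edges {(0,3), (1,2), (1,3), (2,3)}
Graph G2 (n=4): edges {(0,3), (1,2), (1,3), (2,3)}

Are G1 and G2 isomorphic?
Yes, isomorphic

The graphs are isomorphic.
One valid mapping φ: V(G1) → V(G2): 0→0, 1→1, 2→2, 3→3

Verify φ preserves adjacency — for each edge of G1, its image is an edge of G2:
  (0,3) → (φ(0),φ(3)) = (0,3) ∈ E(G2) ✓
  (1,2) → (φ(1),φ(2)) = (1,2) ∈ E(G2) ✓
  (1,3) → (φ(1),φ(3)) = (1,3) ∈ E(G2) ✓
  (2,3) → (φ(2),φ(3)) = (2,3) ∈ E(G2) ✓
All 4 edges of G1 map to edges of G2, and |E(G1)| = |E(G2)| = 4, so φ is a bijection on edges as well as vertices. Hence G1 ≅ G2.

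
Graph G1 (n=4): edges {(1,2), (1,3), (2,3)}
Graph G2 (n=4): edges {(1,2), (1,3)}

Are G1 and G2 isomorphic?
No, not isomorphic

The graphs are NOT isomorphic.

Counting edges: G1 has 3 edge(s); G2 has 2 edge(s).
Edge count is an isomorphism invariant (a bijection on vertices induces a bijection on edges), so differing edge counts rule out isomorphism.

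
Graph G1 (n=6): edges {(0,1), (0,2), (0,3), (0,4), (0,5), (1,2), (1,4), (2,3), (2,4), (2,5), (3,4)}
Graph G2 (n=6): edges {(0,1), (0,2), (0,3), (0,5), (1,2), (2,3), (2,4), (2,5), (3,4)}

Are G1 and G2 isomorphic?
No, not isomorphic

The graphs are NOT isomorphic.

Counting edges: G1 has 11 edge(s); G2 has 9 edge(s).
Edge count is an isomorphism invariant (a bijection on vertices induces a bijection on edges), so differing edge counts rule out isomorphism.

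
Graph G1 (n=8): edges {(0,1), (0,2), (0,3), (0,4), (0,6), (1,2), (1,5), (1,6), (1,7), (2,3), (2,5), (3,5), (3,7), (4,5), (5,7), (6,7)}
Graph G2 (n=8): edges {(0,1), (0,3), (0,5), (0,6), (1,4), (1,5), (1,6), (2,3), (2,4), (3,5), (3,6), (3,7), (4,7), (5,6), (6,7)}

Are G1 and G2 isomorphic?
No, not isomorphic

The graphs are NOT isomorphic.

Degrees in G1: deg(0)=5, deg(1)=5, deg(2)=4, deg(3)=4, deg(4)=2, deg(5)=5, deg(6)=3, deg(7)=4.
Sorted degree sequence of G1: [5, 5, 5, 4, 4, 4, 3, 2].
Degrees in G2: deg(0)=4, deg(1)=4, deg(2)=2, deg(3)=5, deg(4)=3, deg(5)=4, deg(6)=5, deg(7)=3.
Sorted degree sequence of G2: [5, 5, 4, 4, 4, 3, 3, 2].
The (sorted) degree sequence is an isomorphism invariant, so since G1 and G2 have different degree sequences they cannot be isomorphic.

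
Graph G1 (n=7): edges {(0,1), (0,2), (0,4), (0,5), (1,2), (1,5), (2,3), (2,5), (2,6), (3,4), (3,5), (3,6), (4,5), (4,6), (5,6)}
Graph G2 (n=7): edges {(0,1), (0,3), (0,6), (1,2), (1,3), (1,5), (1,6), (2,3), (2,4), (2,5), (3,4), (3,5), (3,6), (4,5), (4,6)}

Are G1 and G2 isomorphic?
Yes, isomorphic

The graphs are isomorphic.
One valid mapping φ: V(G1) → V(G2): 0→6, 1→0, 2→1, 3→2, 4→4, 5→3, 6→5

Verify φ preserves adjacency — for each edge of G1, its image is an edge of G2:
  (0,1) → (φ(0),φ(1)) = (0,6) ∈ E(G2) ✓
  (0,2) → (φ(0),φ(2)) = (1,6) ∈ E(G2) ✓
  (0,4) → (φ(0),φ(4)) = (4,6) ∈ E(G2) ✓
  (0,5) → (φ(0),φ(5)) = (3,6) ∈ E(G2) ✓
  (1,2) → (φ(1),φ(2)) = (0,1) ∈ E(G2) ✓
  (1,5) → (φ(1),φ(5)) = (0,3) ∈ E(G2) ✓
  (2,3) → (φ(2),φ(3)) = (1,2) ∈ E(G2) ✓
  (2,5) → (φ(2),φ(5)) = (1,3) ∈ E(G2) ✓
  (2,6) → (φ(2),φ(6)) = (1,5) ∈ E(G2) ✓
  (3,4) → (φ(3),φ(4)) = (2,4) ∈ E(G2) ✓
  (3,5) → (φ(3),φ(5)) = (2,3) ∈ E(G2) ✓
  (3,6) → (φ(3),φ(6)) = (2,5) ∈ E(G2) ✓
  (4,5) → (φ(4),φ(5)) = (3,4) ∈ E(G2) ✓
  (4,6) → (φ(4),φ(6)) = (4,5) ∈ E(G2) ✓
  (5,6) → (φ(5),φ(6)) = (3,5) ∈ E(G2) ✓
All 15 edges of G1 map to edges of G2, and |E(G1)| = |E(G2)| = 15, so φ is a bijection on edges as well as vertices. Hence G1 ≅ G2.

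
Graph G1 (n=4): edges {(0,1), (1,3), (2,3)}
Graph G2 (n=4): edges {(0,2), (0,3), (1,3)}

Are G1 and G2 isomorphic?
Yes, isomorphic

The graphs are isomorphic.
One valid mapping φ: V(G1) → V(G2): 0→1, 1→3, 2→2, 3→0

Verify φ preserves adjacency — for each edge of G1, its image is an edge of G2:
  (0,1) → (φ(0),φ(1)) = (1,3) ∈ E(G2) ✓
  (1,3) → (φ(1),φ(3)) = (0,3) ∈ E(G2) ✓
  (2,3) → (φ(2),φ(3)) = (0,2) ∈ E(G2) ✓
All 3 edges of G1 map to edges of G2, and |E(G1)| = |E(G2)| = 3, so φ is a bijection on edges as well as vertices. Hence G1 ≅ G2.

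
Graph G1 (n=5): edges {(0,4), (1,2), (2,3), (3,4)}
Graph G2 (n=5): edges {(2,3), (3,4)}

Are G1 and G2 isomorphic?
No, not isomorphic

The graphs are NOT isomorphic.

Counting edges: G1 has 4 edge(s); G2 has 2 edge(s).
Edge count is an isomorphism invariant (a bijection on vertices induces a bijection on edges), so differing edge counts rule out isomorphism.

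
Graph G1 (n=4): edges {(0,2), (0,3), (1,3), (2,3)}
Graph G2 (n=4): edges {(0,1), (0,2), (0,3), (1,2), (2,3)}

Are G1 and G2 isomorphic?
No, not isomorphic

The graphs are NOT isomorphic.

Degrees in G1: deg(0)=2, deg(1)=1, deg(2)=2, deg(3)=3.
Sorted degree sequence of G1: [3, 2, 2, 1].
Degrees in G2: deg(0)=3, deg(1)=2, deg(2)=3, deg(3)=2.
Sorted degree sequence of G2: [3, 3, 2, 2].
The (sorted) degree sequence is an isomorphism invariant, so since G1 and G2 have different degree sequences they cannot be isomorphic.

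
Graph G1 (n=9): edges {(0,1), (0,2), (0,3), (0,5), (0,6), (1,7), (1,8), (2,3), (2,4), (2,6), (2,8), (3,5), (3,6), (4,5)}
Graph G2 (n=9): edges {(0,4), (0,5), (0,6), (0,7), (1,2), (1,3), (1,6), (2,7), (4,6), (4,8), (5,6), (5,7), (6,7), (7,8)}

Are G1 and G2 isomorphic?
Yes, isomorphic

The graphs are isomorphic.
One valid mapping φ: V(G1) → V(G2): 0→6, 1→1, 2→7, 3→0, 4→8, 5→4, 6→5, 7→3, 8→2

Verify φ preserves adjacency — for each edge of G1, its image is an edge of G2:
  (0,1) → (φ(0),φ(1)) = (1,6) ∈ E(G2) ✓
  (0,2) → (φ(0),φ(2)) = (6,7) ∈ E(G2) ✓
  (0,3) → (φ(0),φ(3)) = (0,6) ∈ E(G2) ✓
  (0,5) → (φ(0),φ(5)) = (4,6) ∈ E(G2) ✓
  (0,6) → (φ(0),φ(6)) = (5,6) ∈ E(G2) ✓
  (1,7) → (φ(1),φ(7)) = (1,3) ∈ E(G2) ✓
  (1,8) → (φ(1),φ(8)) = (1,2) ∈ E(G2) ✓
  (2,3) → (φ(2),φ(3)) = (0,7) ∈ E(G2) ✓
  (2,4) → (φ(2),φ(4)) = (7,8) ∈ E(G2) ✓
  (2,6) → (φ(2),φ(6)) = (5,7) ∈ E(G2) ✓
  (2,8) → (φ(2),φ(8)) = (2,7) ∈ E(G2) ✓
  (3,5) → (φ(3),φ(5)) = (0,4) ∈ E(G2) ✓
  (3,6) → (φ(3),φ(6)) = (0,5) ∈ E(G2) ✓
  (4,5) → (φ(4),φ(5)) = (4,8) ∈ E(G2) ✓
All 14 edges of G1 map to edges of G2, and |E(G1)| = |E(G2)| = 14, so φ is a bijection on edges as well as vertices. Hence G1 ≅ G2.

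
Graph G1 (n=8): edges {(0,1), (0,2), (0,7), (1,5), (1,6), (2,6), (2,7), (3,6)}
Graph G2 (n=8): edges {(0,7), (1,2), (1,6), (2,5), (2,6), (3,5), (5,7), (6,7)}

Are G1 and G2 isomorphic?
Yes, isomorphic

The graphs are isomorphic.
One valid mapping φ: V(G1) → V(G2): 0→6, 1→7, 2→2, 3→3, 4→4, 5→0, 6→5, 7→1

Verify φ preserves adjacency — for each edge of G1, its image is an edge of G2:
  (0,1) → (φ(0),φ(1)) = (6,7) ∈ E(G2) ✓
  (0,2) → (φ(0),φ(2)) = (2,6) ∈ E(G2) ✓
  (0,7) → (φ(0),φ(7)) = (1,6) ∈ E(G2) ✓
  (1,5) → (φ(1),φ(5)) = (0,7) ∈ E(G2) ✓
  (1,6) → (φ(1),φ(6)) = (5,7) ∈ E(G2) ✓
  (2,6) → (φ(2),φ(6)) = (2,5) ∈ E(G2) ✓
  (2,7) → (φ(2),φ(7)) = (1,2) ∈ E(G2) ✓
  (3,6) → (φ(3),φ(6)) = (3,5) ∈ E(G2) ✓
All 8 edges of G1 map to edges of G2, and |E(G1)| = |E(G2)| = 8, so φ is a bijection on edges as well as vertices. Hence G1 ≅ G2.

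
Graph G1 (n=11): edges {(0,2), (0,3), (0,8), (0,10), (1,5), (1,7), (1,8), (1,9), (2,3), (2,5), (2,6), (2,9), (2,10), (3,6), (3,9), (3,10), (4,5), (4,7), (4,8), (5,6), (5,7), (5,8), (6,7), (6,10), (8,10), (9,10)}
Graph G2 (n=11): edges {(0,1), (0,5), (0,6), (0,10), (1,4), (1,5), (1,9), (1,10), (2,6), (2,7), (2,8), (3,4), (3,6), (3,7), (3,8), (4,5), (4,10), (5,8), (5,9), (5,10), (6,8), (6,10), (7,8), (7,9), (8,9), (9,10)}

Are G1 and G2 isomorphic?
Yes, isomorphic

The graphs are isomorphic.
One valid mapping φ: V(G1) → V(G2): 0→0, 1→3, 2→5, 3→1, 4→2, 5→8, 6→9, 7→7, 8→6, 9→4, 10→10

Verify φ preserves adjacency — for each edge of G1, its image is an edge of G2:
  (0,2) → (φ(0),φ(2)) = (0,5) ∈ E(G2) ✓
  (0,3) → (φ(0),φ(3)) = (0,1) ∈ E(G2) ✓
  (0,8) → (φ(0),φ(8)) = (0,6) ∈ E(G2) ✓
  (0,10) → (φ(0),φ(10)) = (0,10) ∈ E(G2) ✓
  (1,5) → (φ(1),φ(5)) = (3,8) ∈ E(G2) ✓
  (1,7) → (φ(1),φ(7)) = (3,7) ∈ E(G2) ✓
  (1,8) → (φ(1),φ(8)) = (3,6) ∈ E(G2) ✓
  (1,9) → (φ(1),φ(9)) = (3,4) ∈ E(G2) ✓
  (2,3) → (φ(2),φ(3)) = (1,5) ∈ E(G2) ✓
  (2,5) → (φ(2),φ(5)) = (5,8) ∈ E(G2) ✓
  (2,6) → (φ(2),φ(6)) = (5,9) ∈ E(G2) ✓
  (2,9) → (φ(2),φ(9)) = (4,5) ∈ E(G2) ✓
  (2,10) → (φ(2),φ(10)) = (5,10) ∈ E(G2) ✓
  (3,6) → (φ(3),φ(6)) = (1,9) ∈ E(G2) ✓
  (3,9) → (φ(3),φ(9)) = (1,4) ∈ E(G2) ✓
  (3,10) → (φ(3),φ(10)) = (1,10) ∈ E(G2) ✓
  (4,5) → (φ(4),φ(5)) = (2,8) ∈ E(G2) ✓
  (4,7) → (φ(4),φ(7)) = (2,7) ∈ E(G2) ✓
  (4,8) → (φ(4),φ(8)) = (2,6) ∈ E(G2) ✓
  (5,6) → (φ(5),φ(6)) = (8,9) ∈ E(G2) ✓
  (5,7) → (φ(5),φ(7)) = (7,8) ∈ E(G2) ✓
  (5,8) → (φ(5),φ(8)) = (6,8) ∈ E(G2) ✓
  (6,7) → (φ(6),φ(7)) = (7,9) ∈ E(G2) ✓
  (6,10) → (φ(6),φ(10)) = (9,10) ∈ E(G2) ✓
  (8,10) → (φ(8),φ(10)) = (6,10) ∈ E(G2) ✓
  (9,10) → (φ(9),φ(10)) = (4,10) ∈ E(G2) ✓
All 26 edges of G1 map to edges of G2, and |E(G1)| = |E(G2)| = 26, so φ is a bijection on edges as well as vertices. Hence G1 ≅ G2.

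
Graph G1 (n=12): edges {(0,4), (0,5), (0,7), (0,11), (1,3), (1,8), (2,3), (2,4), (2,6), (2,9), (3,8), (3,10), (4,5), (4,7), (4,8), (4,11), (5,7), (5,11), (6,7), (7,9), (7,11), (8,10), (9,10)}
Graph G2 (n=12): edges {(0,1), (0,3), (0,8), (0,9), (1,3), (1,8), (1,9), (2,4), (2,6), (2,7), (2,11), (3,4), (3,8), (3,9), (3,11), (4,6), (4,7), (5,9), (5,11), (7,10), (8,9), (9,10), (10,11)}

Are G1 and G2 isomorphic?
Yes, isomorphic

The graphs are isomorphic.
One valid mapping φ: V(G1) → V(G2): 0→1, 1→6, 2→11, 3→2, 4→3, 5→0, 6→5, 7→9, 8→4, 9→10, 10→7, 11→8

Verify φ preserves adjacency — for each edge of G1, its image is an edge of G2:
  (0,4) → (φ(0),φ(4)) = (1,3) ∈ E(G2) ✓
  (0,5) → (φ(0),φ(5)) = (0,1) ∈ E(G2) ✓
  (0,7) → (φ(0),φ(7)) = (1,9) ∈ E(G2) ✓
  (0,11) → (φ(0),φ(11)) = (1,8) ∈ E(G2) ✓
  (1,3) → (φ(1),φ(3)) = (2,6) ∈ E(G2) ✓
  (1,8) → (φ(1),φ(8)) = (4,6) ∈ E(G2) ✓
  (2,3) → (φ(2),φ(3)) = (2,11) ∈ E(G2) ✓
  (2,4) → (φ(2),φ(4)) = (3,11) ∈ E(G2) ✓
  (2,6) → (φ(2),φ(6)) = (5,11) ∈ E(G2) ✓
  (2,9) → (φ(2),φ(9)) = (10,11) ∈ E(G2) ✓
  (3,8) → (φ(3),φ(8)) = (2,4) ∈ E(G2) ✓
  (3,10) → (φ(3),φ(10)) = (2,7) ∈ E(G2) ✓
  (4,5) → (φ(4),φ(5)) = (0,3) ∈ E(G2) ✓
  (4,7) → (φ(4),φ(7)) = (3,9) ∈ E(G2) ✓
  (4,8) → (φ(4),φ(8)) = (3,4) ∈ E(G2) ✓
  (4,11) → (φ(4),φ(11)) = (3,8) ∈ E(G2) ✓
  (5,7) → (φ(5),φ(7)) = (0,9) ∈ E(G2) ✓
  (5,11) → (φ(5),φ(11)) = (0,8) ∈ E(G2) ✓
  (6,7) → (φ(6),φ(7)) = (5,9) ∈ E(G2) ✓
  (7,9) → (φ(7),φ(9)) = (9,10) ∈ E(G2) ✓
  (7,11) → (φ(7),φ(11)) = (8,9) ∈ E(G2) ✓
  (8,10) → (φ(8),φ(10)) = (4,7) ∈ E(G2) ✓
  (9,10) → (φ(9),φ(10)) = (7,10) ∈ E(G2) ✓
All 23 edges of G1 map to edges of G2, and |E(G1)| = |E(G2)| = 23, so φ is a bijection on edges as well as vertices. Hence G1 ≅ G2.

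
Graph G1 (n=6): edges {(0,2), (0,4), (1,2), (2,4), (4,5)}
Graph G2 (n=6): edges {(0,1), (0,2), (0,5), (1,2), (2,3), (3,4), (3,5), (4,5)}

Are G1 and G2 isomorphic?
No, not isomorphic

The graphs are NOT isomorphic.

Counting triangles (3-cliques): G1 has 1, G2 has 2.
Triangle count is an isomorphism invariant, so differing triangle counts rule out isomorphism.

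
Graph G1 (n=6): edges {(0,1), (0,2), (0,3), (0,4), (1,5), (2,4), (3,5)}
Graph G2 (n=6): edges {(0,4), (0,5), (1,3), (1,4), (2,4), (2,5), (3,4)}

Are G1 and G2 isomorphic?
Yes, isomorphic

The graphs are isomorphic.
One valid mapping φ: V(G1) → V(G2): 0→4, 1→2, 2→3, 3→0, 4→1, 5→5

Verify φ preserves adjacency — for each edge of G1, its image is an edge of G2:
  (0,1) → (φ(0),φ(1)) = (2,4) ∈ E(G2) ✓
  (0,2) → (φ(0),φ(2)) = (3,4) ∈ E(G2) ✓
  (0,3) → (φ(0),φ(3)) = (0,4) ∈ E(G2) ✓
  (0,4) → (φ(0),φ(4)) = (1,4) ∈ E(G2) ✓
  (1,5) → (φ(1),φ(5)) = (2,5) ∈ E(G2) ✓
  (2,4) → (φ(2),φ(4)) = (1,3) ∈ E(G2) ✓
  (3,5) → (φ(3),φ(5)) = (0,5) ∈ E(G2) ✓
All 7 edges of G1 map to edges of G2, and |E(G1)| = |E(G2)| = 7, so φ is a bijection on edges as well as vertices. Hence G1 ≅ G2.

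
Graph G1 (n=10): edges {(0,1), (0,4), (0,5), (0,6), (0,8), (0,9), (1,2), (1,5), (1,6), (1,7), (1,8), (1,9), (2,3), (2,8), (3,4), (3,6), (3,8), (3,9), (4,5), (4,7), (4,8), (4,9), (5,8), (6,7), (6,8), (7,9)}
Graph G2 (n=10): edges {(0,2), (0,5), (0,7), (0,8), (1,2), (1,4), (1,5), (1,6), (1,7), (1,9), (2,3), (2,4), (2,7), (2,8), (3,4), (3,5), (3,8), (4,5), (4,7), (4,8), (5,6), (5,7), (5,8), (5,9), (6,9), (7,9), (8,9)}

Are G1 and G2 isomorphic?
No, not isomorphic

The graphs are NOT isomorphic.

Degrees in G1: deg(0)=6, deg(1)=7, deg(2)=3, deg(3)=5, deg(4)=6, deg(5)=4, deg(6)=5, deg(7)=4, deg(8)=7, deg(9)=5.
Sorted degree sequence of G1: [7, 7, 6, 6, 5, 5, 5, 4, 4, 3].
Degrees in G2: deg(0)=4, deg(1)=6, deg(2)=6, deg(3)=4, deg(4)=6, deg(5)=8, deg(6)=3, deg(7)=6, deg(8)=6, deg(9)=5.
Sorted degree sequence of G2: [8, 6, 6, 6, 6, 6, 5, 4, 4, 3].
The (sorted) degree sequence is an isomorphism invariant, so since G1 and G2 have different degree sequences they cannot be isomorphic.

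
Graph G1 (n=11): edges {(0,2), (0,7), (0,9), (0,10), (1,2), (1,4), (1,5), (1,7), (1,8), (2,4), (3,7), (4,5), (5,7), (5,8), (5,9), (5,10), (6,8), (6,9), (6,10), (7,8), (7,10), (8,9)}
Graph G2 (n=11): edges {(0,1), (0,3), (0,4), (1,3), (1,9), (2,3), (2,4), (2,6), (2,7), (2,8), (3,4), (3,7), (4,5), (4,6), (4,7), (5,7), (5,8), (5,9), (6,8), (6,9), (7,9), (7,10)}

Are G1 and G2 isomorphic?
Yes, isomorphic

The graphs are isomorphic.
One valid mapping φ: V(G1) → V(G2): 0→9, 1→3, 2→1, 3→10, 4→0, 5→4, 6→8, 7→7, 8→2, 9→6, 10→5

Verify φ preserves adjacency — for each edge of G1, its image is an edge of G2:
  (0,2) → (φ(0),φ(2)) = (1,9) ∈ E(G2) ✓
  (0,7) → (φ(0),φ(7)) = (7,9) ∈ E(G2) ✓
  (0,9) → (φ(0),φ(9)) = (6,9) ∈ E(G2) ✓
  (0,10) → (φ(0),φ(10)) = (5,9) ∈ E(G2) ✓
  (1,2) → (φ(1),φ(2)) = (1,3) ∈ E(G2) ✓
  (1,4) → (φ(1),φ(4)) = (0,3) ∈ E(G2) ✓
  (1,5) → (φ(1),φ(5)) = (3,4) ∈ E(G2) ✓
  (1,7) → (φ(1),φ(7)) = (3,7) ∈ E(G2) ✓
  (1,8) → (φ(1),φ(8)) = (2,3) ∈ E(G2) ✓
  (2,4) → (φ(2),φ(4)) = (0,1) ∈ E(G2) ✓
  (3,7) → (φ(3),φ(7)) = (7,10) ∈ E(G2) ✓
  (4,5) → (φ(4),φ(5)) = (0,4) ∈ E(G2) ✓
  (5,7) → (φ(5),φ(7)) = (4,7) ∈ E(G2) ✓
  (5,8) → (φ(5),φ(8)) = (2,4) ∈ E(G2) ✓
  (5,9) → (φ(5),φ(9)) = (4,6) ∈ E(G2) ✓
  (5,10) → (φ(5),φ(10)) = (4,5) ∈ E(G2) ✓
  (6,8) → (φ(6),φ(8)) = (2,8) ∈ E(G2) ✓
  (6,9) → (φ(6),φ(9)) = (6,8) ∈ E(G2) ✓
  (6,10) → (φ(6),φ(10)) = (5,8) ∈ E(G2) ✓
  (7,8) → (φ(7),φ(8)) = (2,7) ∈ E(G2) ✓
  (7,10) → (φ(7),φ(10)) = (5,7) ∈ E(G2) ✓
  (8,9) → (φ(8),φ(9)) = (2,6) ∈ E(G2) ✓
All 22 edges of G1 map to edges of G2, and |E(G1)| = |E(G2)| = 22, so φ is a bijection on edges as well as vertices. Hence G1 ≅ G2.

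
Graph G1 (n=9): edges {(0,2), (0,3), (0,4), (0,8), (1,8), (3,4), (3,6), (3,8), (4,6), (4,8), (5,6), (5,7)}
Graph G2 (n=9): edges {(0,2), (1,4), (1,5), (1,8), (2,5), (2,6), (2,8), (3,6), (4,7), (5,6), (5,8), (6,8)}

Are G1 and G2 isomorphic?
Yes, isomorphic

The graphs are isomorphic.
One valid mapping φ: V(G1) → V(G2): 0→6, 1→0, 2→3, 3→8, 4→5, 5→4, 6→1, 7→7, 8→2

Verify φ preserves adjacency — for each edge of G1, its image is an edge of G2:
  (0,2) → (φ(0),φ(2)) = (3,6) ∈ E(G2) ✓
  (0,3) → (φ(0),φ(3)) = (6,8) ∈ E(G2) ✓
  (0,4) → (φ(0),φ(4)) = (5,6) ∈ E(G2) ✓
  (0,8) → (φ(0),φ(8)) = (2,6) ∈ E(G2) ✓
  (1,8) → (φ(1),φ(8)) = (0,2) ∈ E(G2) ✓
  (3,4) → (φ(3),φ(4)) = (5,8) ∈ E(G2) ✓
  (3,6) → (φ(3),φ(6)) = (1,8) ∈ E(G2) ✓
  (3,8) → (φ(3),φ(8)) = (2,8) ∈ E(G2) ✓
  (4,6) → (φ(4),φ(6)) = (1,5) ∈ E(G2) ✓
  (4,8) → (φ(4),φ(8)) = (2,5) ∈ E(G2) ✓
  (5,6) → (φ(5),φ(6)) = (1,4) ∈ E(G2) ✓
  (5,7) → (φ(5),φ(7)) = (4,7) ∈ E(G2) ✓
All 12 edges of G1 map to edges of G2, and |E(G1)| = |E(G2)| = 12, so φ is a bijection on edges as well as vertices. Hence G1 ≅ G2.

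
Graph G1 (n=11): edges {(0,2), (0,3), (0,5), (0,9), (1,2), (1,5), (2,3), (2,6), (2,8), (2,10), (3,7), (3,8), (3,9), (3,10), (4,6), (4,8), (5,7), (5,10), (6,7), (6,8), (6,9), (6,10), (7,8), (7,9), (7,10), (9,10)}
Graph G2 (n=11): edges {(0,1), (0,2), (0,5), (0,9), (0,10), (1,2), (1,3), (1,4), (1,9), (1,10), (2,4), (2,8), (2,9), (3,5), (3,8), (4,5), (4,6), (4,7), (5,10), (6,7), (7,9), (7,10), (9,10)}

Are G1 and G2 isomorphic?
No, not isomorphic

The graphs are NOT isomorphic.

Degrees in G1: deg(0)=4, deg(1)=2, deg(2)=6, deg(3)=6, deg(4)=2, deg(5)=4, deg(6)=6, deg(7)=6, deg(8)=5, deg(9)=5, deg(10)=6.
Sorted degree sequence of G1: [6, 6, 6, 6, 6, 5, 5, 4, 4, 2, 2].
Degrees in G2: deg(0)=5, deg(1)=6, deg(2)=5, deg(3)=3, deg(4)=5, deg(5)=4, deg(6)=2, deg(7)=4, deg(8)=2, deg(9)=5, deg(10)=5.
Sorted degree sequence of G2: [6, 5, 5, 5, 5, 5, 4, 4, 3, 2, 2].
The (sorted) degree sequence is an isomorphism invariant, so since G1 and G2 have different degree sequences they cannot be isomorphic.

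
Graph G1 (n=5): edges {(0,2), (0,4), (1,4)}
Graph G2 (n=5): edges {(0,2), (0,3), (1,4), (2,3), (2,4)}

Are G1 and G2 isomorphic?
No, not isomorphic

The graphs are NOT isomorphic.

Connected components of G1: 2 component(s) with vertex sets [[3], [0, 1, 2, 4]], sizes [1, 4].
Connected components of G2: 1 component(s) with vertex sets [[0, 1, 2, 3, 4]], sizes [5].
The number of connected components (and the multiset of component sizes) is an isomorphism invariant — an isomorphism maps each component of G1 bijectively onto a component of G2. Since G1 has 2 component(s) and G2 has 1, they cannot be isomorphic.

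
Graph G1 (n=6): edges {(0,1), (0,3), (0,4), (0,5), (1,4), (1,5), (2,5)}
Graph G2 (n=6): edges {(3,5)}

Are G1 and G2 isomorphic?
No, not isomorphic

The graphs are NOT isomorphic.

Connected components of G1: 1 component(s) with vertex sets [[0, 1, 2, 3, 4, 5]], sizes [6].
Connected components of G2: 5 component(s) with vertex sets [[0], [1], [2], [4], [3, 5]], sizes [1, 1, 1, 1, 2].
The number of connected components (and the multiset of component sizes) is an isomorphism invariant — an isomorphism maps each component of G1 bijectively onto a component of G2. Since G1 has 1 component(s) and G2 has 5, they cannot be isomorphic.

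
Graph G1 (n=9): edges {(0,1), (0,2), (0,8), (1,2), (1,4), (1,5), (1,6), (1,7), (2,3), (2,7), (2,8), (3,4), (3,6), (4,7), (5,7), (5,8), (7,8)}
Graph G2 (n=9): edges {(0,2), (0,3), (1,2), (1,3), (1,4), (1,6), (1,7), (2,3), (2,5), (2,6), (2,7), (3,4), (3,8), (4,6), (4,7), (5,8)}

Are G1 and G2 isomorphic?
No, not isomorphic

The graphs are NOT isomorphic.

Degrees in G1: deg(0)=3, deg(1)=6, deg(2)=5, deg(3)=3, deg(4)=3, deg(5)=3, deg(6)=2, deg(7)=5, deg(8)=4.
Sorted degree sequence of G1: [6, 5, 5, 4, 3, 3, 3, 3, 2].
Degrees in G2: deg(0)=2, deg(1)=5, deg(2)=6, deg(3)=5, deg(4)=4, deg(5)=2, deg(6)=3, deg(7)=3, deg(8)=2.
Sorted degree sequence of G2: [6, 5, 5, 4, 3, 3, 2, 2, 2].
The (sorted) degree sequence is an isomorphism invariant, so since G1 and G2 have different degree sequences they cannot be isomorphic.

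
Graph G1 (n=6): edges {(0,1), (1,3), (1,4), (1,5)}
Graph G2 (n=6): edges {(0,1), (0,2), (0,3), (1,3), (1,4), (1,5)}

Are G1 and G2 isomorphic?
No, not isomorphic

The graphs are NOT isomorphic.

Counting edges: G1 has 4 edge(s); G2 has 6 edge(s).
Edge count is an isomorphism invariant (a bijection on vertices induces a bijection on edges), so differing edge counts rule out isomorphism.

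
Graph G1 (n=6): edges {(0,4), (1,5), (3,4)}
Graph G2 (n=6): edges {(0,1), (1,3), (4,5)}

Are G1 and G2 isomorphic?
Yes, isomorphic

The graphs are isomorphic.
One valid mapping φ: V(G1) → V(G2): 0→3, 1→4, 2→2, 3→0, 4→1, 5→5

Verify φ preserves adjacency — for each edge of G1, its image is an edge of G2:
  (0,4) → (φ(0),φ(4)) = (1,3) ∈ E(G2) ✓
  (1,5) → (φ(1),φ(5)) = (4,5) ∈ E(G2) ✓
  (3,4) → (φ(3),φ(4)) = (0,1) ∈ E(G2) ✓
All 3 edges of G1 map to edges of G2, and |E(G1)| = |E(G2)| = 3, so φ is a bijection on edges as well as vertices. Hence G1 ≅ G2.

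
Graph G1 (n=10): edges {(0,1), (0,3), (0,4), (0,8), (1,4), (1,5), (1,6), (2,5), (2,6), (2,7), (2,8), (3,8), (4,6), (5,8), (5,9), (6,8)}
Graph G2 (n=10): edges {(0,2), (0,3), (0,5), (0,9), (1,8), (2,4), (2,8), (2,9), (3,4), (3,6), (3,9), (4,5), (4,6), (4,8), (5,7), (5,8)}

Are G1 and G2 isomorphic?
Yes, isomorphic

The graphs are isomorphic.
One valid mapping φ: V(G1) → V(G2): 0→3, 1→0, 2→8, 3→6, 4→9, 5→5, 6→2, 7→1, 8→4, 9→7

Verify φ preserves adjacency — for each edge of G1, its image is an edge of G2:
  (0,1) → (φ(0),φ(1)) = (0,3) ∈ E(G2) ✓
  (0,3) → (φ(0),φ(3)) = (3,6) ∈ E(G2) ✓
  (0,4) → (φ(0),φ(4)) = (3,9) ∈ E(G2) ✓
  (0,8) → (φ(0),φ(8)) = (3,4) ∈ E(G2) ✓
  (1,4) → (φ(1),φ(4)) = (0,9) ∈ E(G2) ✓
  (1,5) → (φ(1),φ(5)) = (0,5) ∈ E(G2) ✓
  (1,6) → (φ(1),φ(6)) = (0,2) ∈ E(G2) ✓
  (2,5) → (φ(2),φ(5)) = (5,8) ∈ E(G2) ✓
  (2,6) → (φ(2),φ(6)) = (2,8) ∈ E(G2) ✓
  (2,7) → (φ(2),φ(7)) = (1,8) ∈ E(G2) ✓
  (2,8) → (φ(2),φ(8)) = (4,8) ∈ E(G2) ✓
  (3,8) → (φ(3),φ(8)) = (4,6) ∈ E(G2) ✓
  (4,6) → (φ(4),φ(6)) = (2,9) ∈ E(G2) ✓
  (5,8) → (φ(5),φ(8)) = (4,5) ∈ E(G2) ✓
  (5,9) → (φ(5),φ(9)) = (5,7) ∈ E(G2) ✓
  (6,8) → (φ(6),φ(8)) = (2,4) ∈ E(G2) ✓
All 16 edges of G1 map to edges of G2, and |E(G1)| = |E(G2)| = 16, so φ is a bijection on edges as well as vertices. Hence G1 ≅ G2.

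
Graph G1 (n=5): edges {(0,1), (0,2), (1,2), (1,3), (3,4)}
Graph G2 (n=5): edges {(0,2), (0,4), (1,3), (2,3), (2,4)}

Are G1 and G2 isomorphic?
Yes, isomorphic

The graphs are isomorphic.
One valid mapping φ: V(G1) → V(G2): 0→0, 1→2, 2→4, 3→3, 4→1

Verify φ preserves adjacency — for each edge of G1, its image is an edge of G2:
  (0,1) → (φ(0),φ(1)) = (0,2) ∈ E(G2) ✓
  (0,2) → (φ(0),φ(2)) = (0,4) ∈ E(G2) ✓
  (1,2) → (φ(1),φ(2)) = (2,4) ∈ E(G2) ✓
  (1,3) → (φ(1),φ(3)) = (2,3) ∈ E(G2) ✓
  (3,4) → (φ(3),φ(4)) = (1,3) ∈ E(G2) ✓
All 5 edges of G1 map to edges of G2, and |E(G1)| = |E(G2)| = 5, so φ is a bijection on edges as well as vertices. Hence G1 ≅ G2.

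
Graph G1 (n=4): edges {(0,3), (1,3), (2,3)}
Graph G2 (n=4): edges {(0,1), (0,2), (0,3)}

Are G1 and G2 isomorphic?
Yes, isomorphic

The graphs are isomorphic.
One valid mapping φ: V(G1) → V(G2): 0→3, 1→1, 2→2, 3→0

Verify φ preserves adjacency — for each edge of G1, its image is an edge of G2:
  (0,3) → (φ(0),φ(3)) = (0,3) ∈ E(G2) ✓
  (1,3) → (φ(1),φ(3)) = (0,1) ∈ E(G2) ✓
  (2,3) → (φ(2),φ(3)) = (0,2) ∈ E(G2) ✓
All 3 edges of G1 map to edges of G2, and |E(G1)| = |E(G2)| = 3, so φ is a bijection on edges as well as vertices. Hence G1 ≅ G2.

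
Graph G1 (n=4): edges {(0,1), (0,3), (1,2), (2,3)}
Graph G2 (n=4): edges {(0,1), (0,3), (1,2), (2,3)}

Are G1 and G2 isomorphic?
Yes, isomorphic

The graphs are isomorphic.
One valid mapping φ: V(G1) → V(G2): 0→1, 1→2, 2→3, 3→0

Verify φ preserves adjacency — for each edge of G1, its image is an edge of G2:
  (0,1) → (φ(0),φ(1)) = (1,2) ∈ E(G2) ✓
  (0,3) → (φ(0),φ(3)) = (0,1) ∈ E(G2) ✓
  (1,2) → (φ(1),φ(2)) = (2,3) ∈ E(G2) ✓
  (2,3) → (φ(2),φ(3)) = (0,3) ∈ E(G2) ✓
All 4 edges of G1 map to edges of G2, and |E(G1)| = |E(G2)| = 4, so φ is a bijection on edges as well as vertices. Hence G1 ≅ G2.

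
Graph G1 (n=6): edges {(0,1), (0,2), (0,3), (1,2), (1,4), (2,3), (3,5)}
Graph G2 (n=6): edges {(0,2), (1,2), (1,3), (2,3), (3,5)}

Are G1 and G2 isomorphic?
No, not isomorphic

The graphs are NOT isomorphic.

Degrees in G1: deg(0)=3, deg(1)=3, deg(2)=3, deg(3)=3, deg(4)=1, deg(5)=1.
Sorted degree sequence of G1: [3, 3, 3, 3, 1, 1].
Degrees in G2: deg(0)=1, deg(1)=2, deg(2)=3, deg(3)=3, deg(4)=0, deg(5)=1.
Sorted degree sequence of G2: [3, 3, 2, 1, 1, 0].
The (sorted) degree sequence is an isomorphism invariant, so since G1 and G2 have different degree sequences they cannot be isomorphic.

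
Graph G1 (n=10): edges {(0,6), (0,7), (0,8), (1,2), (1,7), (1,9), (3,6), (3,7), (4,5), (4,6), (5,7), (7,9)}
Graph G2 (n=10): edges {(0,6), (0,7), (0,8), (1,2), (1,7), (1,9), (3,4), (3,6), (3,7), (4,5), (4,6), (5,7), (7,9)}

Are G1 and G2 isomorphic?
No, not isomorphic

The graphs are NOT isomorphic.

Counting edges: G1 has 12 edge(s); G2 has 13 edge(s).
Edge count is an isomorphism invariant (a bijection on vertices induces a bijection on edges), so differing edge counts rule out isomorphism.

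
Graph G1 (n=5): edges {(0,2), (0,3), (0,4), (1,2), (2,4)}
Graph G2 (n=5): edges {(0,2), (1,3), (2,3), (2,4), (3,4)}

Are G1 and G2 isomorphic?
Yes, isomorphic

The graphs are isomorphic.
One valid mapping φ: V(G1) → V(G2): 0→2, 1→1, 2→3, 3→0, 4→4

Verify φ preserves adjacency — for each edge of G1, its image is an edge of G2:
  (0,2) → (φ(0),φ(2)) = (2,3) ∈ E(G2) ✓
  (0,3) → (φ(0),φ(3)) = (0,2) ∈ E(G2) ✓
  (0,4) → (φ(0),φ(4)) = (2,4) ∈ E(G2) ✓
  (1,2) → (φ(1),φ(2)) = (1,3) ∈ E(G2) ✓
  (2,4) → (φ(2),φ(4)) = (3,4) ∈ E(G2) ✓
All 5 edges of G1 map to edges of G2, and |E(G1)| = |E(G2)| = 5, so φ is a bijection on edges as well as vertices. Hence G1 ≅ G2.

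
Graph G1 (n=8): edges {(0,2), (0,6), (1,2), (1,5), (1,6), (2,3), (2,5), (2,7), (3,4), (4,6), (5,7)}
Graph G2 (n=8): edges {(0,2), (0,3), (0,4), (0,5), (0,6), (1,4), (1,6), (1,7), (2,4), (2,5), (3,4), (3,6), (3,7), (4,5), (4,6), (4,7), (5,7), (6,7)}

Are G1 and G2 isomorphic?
No, not isomorphic

The graphs are NOT isomorphic.

Degrees in G1: deg(0)=2, deg(1)=3, deg(2)=5, deg(3)=2, deg(4)=2, deg(5)=3, deg(6)=3, deg(7)=2.
Sorted degree sequence of G1: [5, 3, 3, 3, 2, 2, 2, 2].
Degrees in G2: deg(0)=5, deg(1)=3, deg(2)=3, deg(3)=4, deg(4)=7, deg(5)=4, deg(6)=5, deg(7)=5.
Sorted degree sequence of G2: [7, 5, 5, 5, 4, 4, 3, 3].
The (sorted) degree sequence is an isomorphism invariant, so since G1 and G2 have different degree sequences they cannot be isomorphic.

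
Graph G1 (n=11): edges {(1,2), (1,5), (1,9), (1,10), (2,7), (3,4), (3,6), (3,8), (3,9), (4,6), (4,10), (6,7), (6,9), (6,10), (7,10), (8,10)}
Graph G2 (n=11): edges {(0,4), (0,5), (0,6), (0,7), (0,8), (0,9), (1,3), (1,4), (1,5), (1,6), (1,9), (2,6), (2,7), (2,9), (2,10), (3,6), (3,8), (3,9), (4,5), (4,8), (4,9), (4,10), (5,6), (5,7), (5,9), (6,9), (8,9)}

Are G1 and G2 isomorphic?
No, not isomorphic

The graphs are NOT isomorphic.

Degrees in G1: deg(0)=0, deg(1)=4, deg(2)=2, deg(3)=4, deg(4)=3, deg(5)=1, deg(6)=5, deg(7)=3, deg(8)=2, deg(9)=3, deg(10)=5.
Sorted degree sequence of G1: [5, 5, 4, 4, 3, 3, 3, 2, 2, 1, 0].
Degrees in G2: deg(0)=6, deg(1)=5, deg(2)=4, deg(3)=4, deg(4)=6, deg(5)=6, deg(6)=6, deg(7)=3, deg(8)=4, deg(9)=8, deg(10)=2.
Sorted degree sequence of G2: [8, 6, 6, 6, 6, 5, 4, 4, 4, 3, 2].
The (sorted) degree sequence is an isomorphism invariant, so since G1 and G2 have different degree sequences they cannot be isomorphic.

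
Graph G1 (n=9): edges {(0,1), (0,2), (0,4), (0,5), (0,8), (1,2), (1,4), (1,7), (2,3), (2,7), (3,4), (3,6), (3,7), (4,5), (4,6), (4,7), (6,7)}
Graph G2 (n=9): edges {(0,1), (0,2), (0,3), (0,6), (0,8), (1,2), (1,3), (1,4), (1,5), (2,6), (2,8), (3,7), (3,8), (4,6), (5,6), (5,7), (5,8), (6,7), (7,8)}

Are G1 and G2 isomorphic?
No, not isomorphic

The graphs are NOT isomorphic.

Counting triangles (3-cliques): G1 has 10, G2 has 8.
Triangle count is an isomorphism invariant, so differing triangle counts rule out isomorphism.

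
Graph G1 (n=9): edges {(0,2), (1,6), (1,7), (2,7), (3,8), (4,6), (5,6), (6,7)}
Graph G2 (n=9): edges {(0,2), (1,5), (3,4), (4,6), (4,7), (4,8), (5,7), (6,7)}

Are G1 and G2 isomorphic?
Yes, isomorphic

The graphs are isomorphic.
One valid mapping φ: V(G1) → V(G2): 0→1, 1→6, 2→5, 3→0, 4→3, 5→8, 6→4, 7→7, 8→2

Verify φ preserves adjacency — for each edge of G1, its image is an edge of G2:
  (0,2) → (φ(0),φ(2)) = (1,5) ∈ E(G2) ✓
  (1,6) → (φ(1),φ(6)) = (4,6) ∈ E(G2) ✓
  (1,7) → (φ(1),φ(7)) = (6,7) ∈ E(G2) ✓
  (2,7) → (φ(2),φ(7)) = (5,7) ∈ E(G2) ✓
  (3,8) → (φ(3),φ(8)) = (0,2) ∈ E(G2) ✓
  (4,6) → (φ(4),φ(6)) = (3,4) ∈ E(G2) ✓
  (5,6) → (φ(5),φ(6)) = (4,8) ∈ E(G2) ✓
  (6,7) → (φ(6),φ(7)) = (4,7) ∈ E(G2) ✓
All 8 edges of G1 map to edges of G2, and |E(G1)| = |E(G2)| = 8, so φ is a bijection on edges as well as vertices. Hence G1 ≅ G2.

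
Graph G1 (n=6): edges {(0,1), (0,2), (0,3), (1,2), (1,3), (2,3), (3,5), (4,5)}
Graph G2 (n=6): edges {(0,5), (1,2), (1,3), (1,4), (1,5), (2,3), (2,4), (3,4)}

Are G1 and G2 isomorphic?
Yes, isomorphic

The graphs are isomorphic.
One valid mapping φ: V(G1) → V(G2): 0→3, 1→4, 2→2, 3→1, 4→0, 5→5

Verify φ preserves adjacency — for each edge of G1, its image is an edge of G2:
  (0,1) → (φ(0),φ(1)) = (3,4) ∈ E(G2) ✓
  (0,2) → (φ(0),φ(2)) = (2,3) ∈ E(G2) ✓
  (0,3) → (φ(0),φ(3)) = (1,3) ∈ E(G2) ✓
  (1,2) → (φ(1),φ(2)) = (2,4) ∈ E(G2) ✓
  (1,3) → (φ(1),φ(3)) = (1,4) ∈ E(G2) ✓
  (2,3) → (φ(2),φ(3)) = (1,2) ∈ E(G2) ✓
  (3,5) → (φ(3),φ(5)) = (1,5) ∈ E(G2) ✓
  (4,5) → (φ(4),φ(5)) = (0,5) ∈ E(G2) ✓
All 8 edges of G1 map to edges of G2, and |E(G1)| = |E(G2)| = 8, so φ is a bijection on edges as well as vertices. Hence G1 ≅ G2.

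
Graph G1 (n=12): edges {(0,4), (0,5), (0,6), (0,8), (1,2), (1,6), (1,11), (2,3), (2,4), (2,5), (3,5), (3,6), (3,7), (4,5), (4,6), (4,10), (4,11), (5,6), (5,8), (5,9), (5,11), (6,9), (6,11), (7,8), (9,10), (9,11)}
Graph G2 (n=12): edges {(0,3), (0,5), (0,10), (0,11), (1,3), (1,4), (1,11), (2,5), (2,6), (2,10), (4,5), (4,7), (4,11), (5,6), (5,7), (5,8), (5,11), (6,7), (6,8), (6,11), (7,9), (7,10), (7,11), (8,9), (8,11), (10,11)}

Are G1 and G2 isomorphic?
Yes, isomorphic

The graphs are isomorphic.
One valid mapping φ: V(G1) → V(G2): 0→4, 1→2, 2→10, 3→0, 4→7, 5→11, 6→5, 7→3, 8→1, 9→8, 10→9, 11→6

Verify φ preserves adjacency — for each edge of G1, its image is an edge of G2:
  (0,4) → (φ(0),φ(4)) = (4,7) ∈ E(G2) ✓
  (0,5) → (φ(0),φ(5)) = (4,11) ∈ E(G2) ✓
  (0,6) → (φ(0),φ(6)) = (4,5) ∈ E(G2) ✓
  (0,8) → (φ(0),φ(8)) = (1,4) ∈ E(G2) ✓
  (1,2) → (φ(1),φ(2)) = (2,10) ∈ E(G2) ✓
  (1,6) → (φ(1),φ(6)) = (2,5) ∈ E(G2) ✓
  (1,11) → (φ(1),φ(11)) = (2,6) ∈ E(G2) ✓
  (2,3) → (φ(2),φ(3)) = (0,10) ∈ E(G2) ✓
  (2,4) → (φ(2),φ(4)) = (7,10) ∈ E(G2) ✓
  (2,5) → (φ(2),φ(5)) = (10,11) ∈ E(G2) ✓
  (3,5) → (φ(3),φ(5)) = (0,11) ∈ E(G2) ✓
  (3,6) → (φ(3),φ(6)) = (0,5) ∈ E(G2) ✓
  (3,7) → (φ(3),φ(7)) = (0,3) ∈ E(G2) ✓
  (4,5) → (φ(4),φ(5)) = (7,11) ∈ E(G2) ✓
  (4,6) → (φ(4),φ(6)) = (5,7) ∈ E(G2) ✓
  (4,10) → (φ(4),φ(10)) = (7,9) ∈ E(G2) ✓
  (4,11) → (φ(4),φ(11)) = (6,7) ∈ E(G2) ✓
  (5,6) → (φ(5),φ(6)) = (5,11) ∈ E(G2) ✓
  (5,8) → (φ(5),φ(8)) = (1,11) ∈ E(G2) ✓
  (5,9) → (φ(5),φ(9)) = (8,11) ∈ E(G2) ✓
  (5,11) → (φ(5),φ(11)) = (6,11) ∈ E(G2) ✓
  (6,9) → (φ(6),φ(9)) = (5,8) ∈ E(G2) ✓
  (6,11) → (φ(6),φ(11)) = (5,6) ∈ E(G2) ✓
  (7,8) → (φ(7),φ(8)) = (1,3) ∈ E(G2) ✓
  (9,10) → (φ(9),φ(10)) = (8,9) ∈ E(G2) ✓
  (9,11) → (φ(9),φ(11)) = (6,8) ∈ E(G2) ✓
All 26 edges of G1 map to edges of G2, and |E(G1)| = |E(G2)| = 26, so φ is a bijection on edges as well as vertices. Hence G1 ≅ G2.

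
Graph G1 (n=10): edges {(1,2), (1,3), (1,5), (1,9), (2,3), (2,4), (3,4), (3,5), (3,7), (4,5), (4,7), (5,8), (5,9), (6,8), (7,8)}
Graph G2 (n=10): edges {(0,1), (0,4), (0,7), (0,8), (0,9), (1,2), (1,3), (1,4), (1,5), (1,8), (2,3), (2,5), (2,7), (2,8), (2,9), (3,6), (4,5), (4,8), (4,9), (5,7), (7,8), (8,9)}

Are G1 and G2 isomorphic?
No, not isomorphic

The graphs are NOT isomorphic.

Counting triangles (3-cliques): G1 has 6, G2 has 15.
Triangle count is an isomorphism invariant, so differing triangle counts rule out isomorphism.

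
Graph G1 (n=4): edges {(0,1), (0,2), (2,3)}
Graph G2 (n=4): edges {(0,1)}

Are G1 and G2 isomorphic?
No, not isomorphic

The graphs are NOT isomorphic.

Counting edges: G1 has 3 edge(s); G2 has 1 edge(s).
Edge count is an isomorphism invariant (a bijection on vertices induces a bijection on edges), so differing edge counts rule out isomorphism.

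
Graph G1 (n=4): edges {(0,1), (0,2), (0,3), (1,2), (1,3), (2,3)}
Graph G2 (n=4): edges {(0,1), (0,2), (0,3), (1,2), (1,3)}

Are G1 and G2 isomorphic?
No, not isomorphic

The graphs are NOT isomorphic.

Counting edges: G1 has 6 edge(s); G2 has 5 edge(s).
Edge count is an isomorphism invariant (a bijection on vertices induces a bijection on edges), so differing edge counts rule out isomorphism.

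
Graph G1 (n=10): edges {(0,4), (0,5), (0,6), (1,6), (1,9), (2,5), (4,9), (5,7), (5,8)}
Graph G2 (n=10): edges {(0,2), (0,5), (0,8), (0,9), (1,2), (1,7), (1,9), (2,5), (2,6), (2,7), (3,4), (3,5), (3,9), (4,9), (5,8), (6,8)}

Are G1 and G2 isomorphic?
No, not isomorphic

The graphs are NOT isomorphic.

Connected components of G1: 2 component(s) with vertex sets [[3], [0, 1, 2, 4, 5, 6, 7, 8, 9]], sizes [1, 9].
Connected components of G2: 1 component(s) with vertex sets [[0, 1, 2, 3, 4, 5, 6, 7, 8, 9]], sizes [10].
The number of connected components (and the multiset of component sizes) is an isomorphism invariant — an isomorphism maps each component of G1 bijectively onto a component of G2. Since G1 has 2 component(s) and G2 has 1, they cannot be isomorphic.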